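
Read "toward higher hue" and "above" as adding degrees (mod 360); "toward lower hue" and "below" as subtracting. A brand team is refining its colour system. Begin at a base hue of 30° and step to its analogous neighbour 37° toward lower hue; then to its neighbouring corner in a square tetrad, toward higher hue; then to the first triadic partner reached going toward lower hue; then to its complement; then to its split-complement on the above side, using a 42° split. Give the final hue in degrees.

5°

analog 37° ↓ −37°: 30 − 37 = -7 → -7 + 360 = 353°
square ↑ +90°: 353 + 90 = 443 → 443 − 360 = 83°
triadic ↓ −120°: 83 − 120 = -37 → -37 + 360 = 323°
complement +180°: 323 + 180 = 503 → 503 − 360 = 143°
split-comp 42° ↑ +222°: 143 + 222 = 365 → 365 − 360 = 5°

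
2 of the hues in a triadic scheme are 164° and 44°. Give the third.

284°

A triad places three hues 120° apart.
The full set through 44° is {44°, 164°, 284°}.
Given {44°, 164°}, the missing hue is 284°.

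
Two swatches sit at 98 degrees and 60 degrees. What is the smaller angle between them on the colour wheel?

38°

|98 − 60| = 38.
38 ≤ 180, so the shorter arc is 38°.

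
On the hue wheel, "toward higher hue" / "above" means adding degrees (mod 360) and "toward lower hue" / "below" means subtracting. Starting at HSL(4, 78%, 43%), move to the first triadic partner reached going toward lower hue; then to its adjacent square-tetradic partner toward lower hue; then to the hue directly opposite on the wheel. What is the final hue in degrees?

triadic ↓ −120°: 4 − 120 = -116 → -116 + 360 = 244°
square ↓ −90°: 244 − 90 = 154°
complement +180°: 154 + 180 = 334°

334°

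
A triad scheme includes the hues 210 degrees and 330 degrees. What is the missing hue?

A triad places three hues 120° apart.
The full set through 210° is {90°, 210°, 330°}.
Given {210°, 330°}, the missing hue is 90°.

90°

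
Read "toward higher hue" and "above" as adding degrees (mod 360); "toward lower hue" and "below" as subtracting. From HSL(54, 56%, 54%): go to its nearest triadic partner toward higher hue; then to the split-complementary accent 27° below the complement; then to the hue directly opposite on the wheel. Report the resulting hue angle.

147°

+120° (triadic ↑): 54 + 120 = 174°
+153° (split-comp 27° ↓): 174 + 153 = 327°
+180° (complement): 327 + 180 = 507 → 507 − 360 = 147°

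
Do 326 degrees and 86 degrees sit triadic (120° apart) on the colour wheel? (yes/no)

Angular distance: |326 − 86| = 240; shorter arc = 360 − 240 = 120°.
Triadic (120° apart) requires 120°.

yes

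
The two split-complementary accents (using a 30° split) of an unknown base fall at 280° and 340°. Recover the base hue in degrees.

130°

The accents sit 30° either side of the complement, so the complement is their short-arc midpoint on the wheel.
Short-arc midpoint of 280° and 340°: 310°.
Base is 180° from the complement: 310 − 180 = 130°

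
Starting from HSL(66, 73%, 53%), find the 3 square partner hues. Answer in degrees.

156°, 246° and 336°

A square tetradic scheme places four hues every 90°.
66 + 90 = 156°
66 + 180 = 246°
66 + 270 = 336°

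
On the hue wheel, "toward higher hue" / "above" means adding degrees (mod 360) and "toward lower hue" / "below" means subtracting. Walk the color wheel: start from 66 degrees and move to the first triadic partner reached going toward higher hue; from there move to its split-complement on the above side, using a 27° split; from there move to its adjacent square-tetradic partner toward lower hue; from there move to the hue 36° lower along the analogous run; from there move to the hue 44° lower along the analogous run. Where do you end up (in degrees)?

223°

+120° (triadic ↑): 66 + 120 = 186°
+207° (split-comp 27° ↑): 186 + 207 = 393 → 393 − 360 = 33°
−90° (square ↓): 33 − 90 = -57 → -57 + 360 = 303°
−36° (analog 36° ↓): 303 − 36 = 267°
−44° (analog 44° ↓): 267 − 44 = 223°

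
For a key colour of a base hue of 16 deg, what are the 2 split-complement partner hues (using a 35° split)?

Split-complementary hues sit 35° either side of the complement.
Complement of 16 deg: 16 + 180 = 196°
196 − 35 = 161°
196 + 35 = 231°

161° and 231°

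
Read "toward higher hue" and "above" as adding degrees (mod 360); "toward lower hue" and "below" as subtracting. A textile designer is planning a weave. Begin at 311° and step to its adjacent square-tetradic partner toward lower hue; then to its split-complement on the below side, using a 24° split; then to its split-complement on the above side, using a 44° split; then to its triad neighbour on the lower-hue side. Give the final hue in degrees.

311 − 90 = 221°   (square ↓)
221 + 156 = 377 → 377 − 360 = 17°   (split-comp 24° ↓)
17 + 224 = 241°   (split-comp 44° ↑)
241 − 120 = 121°   (triadic ↓)

121°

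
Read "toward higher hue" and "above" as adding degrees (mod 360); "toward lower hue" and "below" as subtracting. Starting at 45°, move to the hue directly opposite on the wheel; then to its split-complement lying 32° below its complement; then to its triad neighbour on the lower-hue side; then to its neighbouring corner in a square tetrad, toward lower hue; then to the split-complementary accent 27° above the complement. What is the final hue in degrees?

45 + 180 = 225°   (complement)
225 + 148 = 373 → 373 − 360 = 13°   (split-comp 32° ↓)
13 − 120 = -107 → -107 + 360 = 253°   (triadic ↓)
253 − 90 = 163°   (square ↓)
163 + 207 = 370 → 370 − 360 = 10°   (split-comp 27° ↑)

10°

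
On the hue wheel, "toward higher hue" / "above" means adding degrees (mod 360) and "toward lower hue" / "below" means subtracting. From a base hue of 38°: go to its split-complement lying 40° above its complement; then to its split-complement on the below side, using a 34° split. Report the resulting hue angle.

44°

38 + 220 = 258°   (split-comp 40° ↑)
258 + 146 = 404 → 404 − 360 = 44°   (split-comp 34° ↓)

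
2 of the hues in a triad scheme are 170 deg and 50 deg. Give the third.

290°

A triad places three hues 120° apart.
The full set through 50° is {50°, 170°, 290°}.
Given {50°, 170°}, the missing hue is 290°.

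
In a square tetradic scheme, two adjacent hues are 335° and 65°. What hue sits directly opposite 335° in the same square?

A square tetradic scheme places four hues 90° apart; opposite corners are 180° apart.
335 + 180 = 515 → 515 − 360 = 155°

155°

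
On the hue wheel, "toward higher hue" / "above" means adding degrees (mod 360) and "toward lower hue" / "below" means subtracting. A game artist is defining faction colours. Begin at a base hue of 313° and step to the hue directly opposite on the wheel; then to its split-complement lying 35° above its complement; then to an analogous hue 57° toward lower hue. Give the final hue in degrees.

313 + 180 = 493 → 493 − 360 = 133°   (complement)
133 + 215 = 348°   (split-comp 35° ↑)
348 − 57 = 291°   (analog 57° ↓)

291°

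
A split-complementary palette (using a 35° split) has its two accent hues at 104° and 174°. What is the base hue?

The accents sit 35° either side of the complement, so the complement is their short-arc midpoint on the wheel.
Short-arc midpoint of 104° and 174°: 139°.
Base is 180° from the complement: 139 − 180 = -41 → -41 + 360 = 319°

319°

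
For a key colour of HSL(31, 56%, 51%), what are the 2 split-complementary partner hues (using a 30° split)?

Split-complementary hues sit 30° either side of the complement.
Complement of 31 degrees: 31 + 180 = 211°
211 − 30 = 181°
211 + 30 = 241°

181° and 241°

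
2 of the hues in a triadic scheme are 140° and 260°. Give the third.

A triad places three hues 120° apart.
The full set through 140° is {20°, 140°, 260°}.
Given {140°, 260°}, the missing hue is 20°.

20°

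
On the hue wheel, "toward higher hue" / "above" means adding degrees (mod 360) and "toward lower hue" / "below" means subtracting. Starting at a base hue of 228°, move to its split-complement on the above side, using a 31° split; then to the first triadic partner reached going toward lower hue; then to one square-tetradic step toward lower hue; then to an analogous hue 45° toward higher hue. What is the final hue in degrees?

split-comp 31° ↑ +211°: 228 + 211 = 439 → 439 − 360 = 79°
triadic ↓ −120°: 79 − 120 = -41 → -41 + 360 = 319°
square ↓ −90°: 319 − 90 = 229°
analog 45° ↑ +45°: 229 + 45 = 274°

274°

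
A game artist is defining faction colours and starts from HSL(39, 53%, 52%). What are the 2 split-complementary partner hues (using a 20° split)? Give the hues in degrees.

Split-complementary hues sit 20° either side of the complement.
Complement of 39°: 39 + 180 = 219°
219 − 20 = 199°
219 + 20 = 239°

199° and 239°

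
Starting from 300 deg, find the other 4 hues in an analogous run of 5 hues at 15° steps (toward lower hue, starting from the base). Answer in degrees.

Analogous hues sit every 15° along the wheel.
300 − 15 = 285°
300 − 30 = 270°
300 − 45 = 255°
300 − 60 = 240°

285°, 270°, 255°, 240°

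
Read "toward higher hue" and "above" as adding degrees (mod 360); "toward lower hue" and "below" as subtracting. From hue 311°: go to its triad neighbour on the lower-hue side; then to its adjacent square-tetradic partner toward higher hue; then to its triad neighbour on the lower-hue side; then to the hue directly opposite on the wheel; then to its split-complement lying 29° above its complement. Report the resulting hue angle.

311 − 120 = 191°   (triadic ↓)
191 + 90 = 281°   (square ↑)
281 − 120 = 161°   (triadic ↓)
161 + 180 = 341°   (complement)
341 + 209 = 550 → 550 − 360 = 190°   (split-comp 29° ↑)

190°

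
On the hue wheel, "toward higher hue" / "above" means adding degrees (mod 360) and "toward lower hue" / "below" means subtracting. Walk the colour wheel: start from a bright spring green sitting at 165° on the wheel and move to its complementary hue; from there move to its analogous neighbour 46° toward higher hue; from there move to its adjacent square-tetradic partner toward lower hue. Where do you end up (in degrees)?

complement +180°: 165 + 180 = 345°
analog 46° ↑ +46°: 345 + 46 = 391 → 391 − 360 = 31°
square ↓ −90°: 31 − 90 = -59 → -59 + 360 = 301°

301°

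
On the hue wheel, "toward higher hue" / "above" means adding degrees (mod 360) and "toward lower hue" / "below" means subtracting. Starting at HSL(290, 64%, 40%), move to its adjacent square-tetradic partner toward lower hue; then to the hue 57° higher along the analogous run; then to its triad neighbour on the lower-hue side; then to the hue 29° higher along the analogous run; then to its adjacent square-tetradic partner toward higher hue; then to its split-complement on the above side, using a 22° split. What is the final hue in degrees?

square ↓ −90°: 290 − 90 = 200°
analog 57° ↑ +57°: 200 + 57 = 257°
triadic ↓ −120°: 257 − 120 = 137°
analog 29° ↑ +29°: 137 + 29 = 166°
square ↑ +90°: 166 + 90 = 256°
split-comp 22° ↑ +202°: 256 + 202 = 458 → 458 − 360 = 98°

98°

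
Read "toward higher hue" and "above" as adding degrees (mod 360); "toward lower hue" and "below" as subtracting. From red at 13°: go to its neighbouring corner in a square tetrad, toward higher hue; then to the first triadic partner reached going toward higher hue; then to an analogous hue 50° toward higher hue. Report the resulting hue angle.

+90° (square ↑): 13 + 90 = 103°
+120° (triadic ↑): 103 + 120 = 223°
+50° (analog 50° ↑): 223 + 50 = 273°

273°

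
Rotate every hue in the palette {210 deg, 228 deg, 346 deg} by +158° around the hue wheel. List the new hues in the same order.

8°, 26°, 144°

210 + 158 = 368 → 368 − 360 = 8°
228 + 158 = 386 → 386 − 360 = 26°
346 + 158 = 504 → 504 − 360 = 144°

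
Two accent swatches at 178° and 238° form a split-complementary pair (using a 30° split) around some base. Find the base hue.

28°

The accents sit 30° either side of the complement, so the complement is their short-arc midpoint on the wheel.
Short-arc midpoint of 178° and 238°: 208°.
Base is 180° from the complement: 208 − 180 = 28°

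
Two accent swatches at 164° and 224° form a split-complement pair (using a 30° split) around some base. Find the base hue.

The accents sit 30° either side of the complement, so the complement is their short-arc midpoint on the wheel.
Short-arc midpoint of 164° and 224°: 194°.
Base is 180° from the complement: 194 − 180 = 14°

14°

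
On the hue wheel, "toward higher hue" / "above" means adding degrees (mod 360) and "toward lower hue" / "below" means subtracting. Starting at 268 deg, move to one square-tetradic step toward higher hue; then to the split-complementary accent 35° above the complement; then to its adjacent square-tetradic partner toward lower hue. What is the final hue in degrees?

+90° (square ↑): 268 + 90 = 358°
+215° (split-comp 35° ↑): 358 + 215 = 573 → 573 − 360 = 213°
−90° (square ↓): 213 − 90 = 123°

123°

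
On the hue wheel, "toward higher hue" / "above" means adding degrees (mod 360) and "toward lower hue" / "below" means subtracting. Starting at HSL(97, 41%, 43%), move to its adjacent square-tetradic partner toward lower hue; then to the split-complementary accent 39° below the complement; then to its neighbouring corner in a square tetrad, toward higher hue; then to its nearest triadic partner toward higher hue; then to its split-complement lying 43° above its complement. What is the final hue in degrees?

221°

−90° (square ↓): 97 − 90 = 7°
+141° (split-comp 39° ↓): 7 + 141 = 148°
+90° (square ↑): 148 + 90 = 238°
+120° (triadic ↑): 238 + 120 = 358°
+223° (split-comp 43° ↑): 358 + 223 = 581 → 581 − 360 = 221°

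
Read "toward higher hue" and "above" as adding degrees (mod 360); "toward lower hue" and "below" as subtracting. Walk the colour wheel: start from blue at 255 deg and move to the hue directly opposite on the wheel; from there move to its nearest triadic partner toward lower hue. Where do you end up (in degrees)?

315°

255 + 180 = 435 → 435 − 360 = 75°   (complement)
75 − 120 = -45 → -45 + 360 = 315°   (triadic ↓)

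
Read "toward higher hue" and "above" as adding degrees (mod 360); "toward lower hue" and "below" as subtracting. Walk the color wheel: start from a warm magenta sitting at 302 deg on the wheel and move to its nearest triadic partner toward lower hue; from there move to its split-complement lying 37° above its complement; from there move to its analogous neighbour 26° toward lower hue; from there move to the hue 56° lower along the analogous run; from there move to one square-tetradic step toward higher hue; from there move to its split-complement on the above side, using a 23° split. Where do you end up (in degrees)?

triadic ↓ −120°: 302 − 120 = 182°
split-comp 37° ↑ +217°: 182 + 217 = 399 → 399 − 360 = 39°
analog 26° ↓ −26°: 39 − 26 = 13°
analog 56° ↓ −56°: 13 − 56 = -43 → -43 + 360 = 317°
square ↑ +90°: 317 + 90 = 407 → 407 − 360 = 47°
split-comp 23° ↑ +203°: 47 + 203 = 250°

250°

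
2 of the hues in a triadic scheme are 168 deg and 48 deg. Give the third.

A triad places three hues 120° apart.
The full set through 48° is {48°, 168°, 288°}.
Given {48°, 168°}, the missing hue is 288°.

288°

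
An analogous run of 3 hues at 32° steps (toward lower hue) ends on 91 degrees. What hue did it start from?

2 steps of 32° (toward lower hue) give a net shift of −64°.
Start = end − shift: 91 + 64 = 155°

155°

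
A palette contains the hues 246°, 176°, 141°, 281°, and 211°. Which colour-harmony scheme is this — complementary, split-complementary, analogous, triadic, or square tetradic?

Sort the hues: 141°, 176°, 211°, 246°, 281°.
Successive gaps around the wheel: 35°, 35°, 35°, 35°, 220°.
A run of hues at equal small steps (35°) with one large closing gap is an analogous group.

analogous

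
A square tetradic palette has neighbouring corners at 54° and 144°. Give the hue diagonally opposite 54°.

A square tetradic scheme places four hues 90° apart; opposite corners are 180° apart.
54 + 180 = 234°

234°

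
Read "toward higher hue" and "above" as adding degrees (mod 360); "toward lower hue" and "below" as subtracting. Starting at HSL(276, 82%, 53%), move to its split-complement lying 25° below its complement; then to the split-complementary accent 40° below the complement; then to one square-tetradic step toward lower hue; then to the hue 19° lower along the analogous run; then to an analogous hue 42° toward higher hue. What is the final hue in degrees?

split-comp 25° ↓ +155°: 276 + 155 = 431 → 431 − 360 = 71°
split-comp 40° ↓ +140°: 71 + 140 = 211°
square ↓ −90°: 211 − 90 = 121°
analog 19° ↓ −19°: 121 − 19 = 102°
analog 42° ↑ +42°: 102 + 42 = 144°

144°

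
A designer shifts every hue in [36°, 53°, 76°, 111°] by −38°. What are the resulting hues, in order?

358°, 15°, 38°, 73°

36 − 38 = -2 → -2 + 360 = 358°
53 − 38 = 15°
76 − 38 = 38°
111 − 38 = 73°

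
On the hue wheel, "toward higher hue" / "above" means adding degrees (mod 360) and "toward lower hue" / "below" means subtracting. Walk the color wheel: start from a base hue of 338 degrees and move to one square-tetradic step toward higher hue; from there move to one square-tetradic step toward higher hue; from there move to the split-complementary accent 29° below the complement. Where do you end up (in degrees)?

309°

338 + 90 = 428 → 428 − 360 = 68°   (square ↑)
68 + 90 = 158°   (square ↑)
158 + 151 = 309°   (split-comp 29° ↓)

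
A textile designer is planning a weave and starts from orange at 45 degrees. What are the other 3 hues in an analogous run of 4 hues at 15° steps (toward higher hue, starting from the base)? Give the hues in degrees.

60°, 75° and 90°

45 + 15 = 60°
45 + 30 = 75°
45 + 45 = 90°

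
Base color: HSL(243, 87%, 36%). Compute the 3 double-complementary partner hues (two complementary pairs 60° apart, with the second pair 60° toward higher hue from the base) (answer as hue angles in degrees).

A rectangular tetradic uses two complementary pairs 60° apart: offsets 0°, 60°, 180°, 240°.
243 + 60 = 303°
243 + 180 = 423 → 423 − 360 = 63°
243 + 240 = 483 → 483 − 360 = 123°

303°, 63°, 123°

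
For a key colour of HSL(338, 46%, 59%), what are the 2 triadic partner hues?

98° and 218°

A triad places three hues 120° apart.
338 + 120 = 458 → 458 − 360 = 98°
338 + 240 = 578 → 578 − 360 = 218°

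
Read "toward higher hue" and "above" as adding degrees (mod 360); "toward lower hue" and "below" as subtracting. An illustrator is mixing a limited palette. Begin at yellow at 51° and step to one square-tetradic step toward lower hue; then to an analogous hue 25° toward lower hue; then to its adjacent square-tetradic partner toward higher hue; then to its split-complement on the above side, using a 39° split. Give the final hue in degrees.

51 − 90 = -39 → -39 + 360 = 321°   (square ↓)
321 − 25 = 296°   (analog 25° ↓)
296 + 90 = 386 → 386 − 360 = 26°   (square ↑)
26 + 219 = 245°   (split-comp 39° ↑)

245°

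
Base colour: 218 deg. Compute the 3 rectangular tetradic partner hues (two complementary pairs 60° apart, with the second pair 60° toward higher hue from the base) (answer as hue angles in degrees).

A rectangular tetradic uses two complementary pairs 60° apart: offsets 0°, 60°, 180°, 240°.
218 + 60 = 278°
218 + 180 = 398 → 398 − 360 = 38°
218 + 240 = 458 → 458 − 360 = 98°

278°, 38° and 98°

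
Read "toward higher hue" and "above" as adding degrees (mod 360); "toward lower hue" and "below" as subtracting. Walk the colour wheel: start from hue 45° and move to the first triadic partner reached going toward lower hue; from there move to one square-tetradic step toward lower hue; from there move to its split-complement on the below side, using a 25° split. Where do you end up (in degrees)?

triadic ↓ −120°: 45 − 120 = -75 → -75 + 360 = 285°
square ↓ −90°: 285 − 90 = 195°
split-comp 25° ↓ +155°: 195 + 155 = 350°

350°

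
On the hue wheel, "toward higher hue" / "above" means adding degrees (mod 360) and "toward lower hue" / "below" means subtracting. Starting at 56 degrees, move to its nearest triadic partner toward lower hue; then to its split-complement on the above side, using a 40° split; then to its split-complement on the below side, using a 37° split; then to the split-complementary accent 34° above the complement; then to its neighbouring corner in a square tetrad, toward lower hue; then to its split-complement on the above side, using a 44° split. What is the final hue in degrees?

56 − 120 = -64 → -64 + 360 = 296°   (triadic ↓)
296 + 220 = 516 → 516 − 360 = 156°   (split-comp 40° ↑)
156 + 143 = 299°   (split-comp 37° ↓)
299 + 214 = 513 → 513 − 360 = 153°   (split-comp 34° ↑)
153 − 90 = 63°   (square ↓)
63 + 224 = 287°   (split-comp 44° ↑)

287°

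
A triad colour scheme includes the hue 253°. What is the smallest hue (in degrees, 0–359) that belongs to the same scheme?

13°

A triad places three hues 120° apart.
The full set through 253° is {13°, 133°, 253°}.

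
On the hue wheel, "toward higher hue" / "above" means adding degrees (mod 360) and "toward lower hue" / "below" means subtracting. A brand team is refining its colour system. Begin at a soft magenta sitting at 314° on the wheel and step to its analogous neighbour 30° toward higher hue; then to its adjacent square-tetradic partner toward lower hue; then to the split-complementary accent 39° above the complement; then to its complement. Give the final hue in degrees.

+30° (analog 30° ↑): 314 + 30 = 344°
−90° (square ↓): 344 − 90 = 254°
+219° (split-comp 39° ↑): 254 + 219 = 473 → 473 − 360 = 113°
+180° (complement): 113 + 180 = 293°

293°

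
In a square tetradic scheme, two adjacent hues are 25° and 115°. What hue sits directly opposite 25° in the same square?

A square tetradic scheme places four hues 90° apart; opposite corners are 180° apart.
25 + 180 = 205°

205°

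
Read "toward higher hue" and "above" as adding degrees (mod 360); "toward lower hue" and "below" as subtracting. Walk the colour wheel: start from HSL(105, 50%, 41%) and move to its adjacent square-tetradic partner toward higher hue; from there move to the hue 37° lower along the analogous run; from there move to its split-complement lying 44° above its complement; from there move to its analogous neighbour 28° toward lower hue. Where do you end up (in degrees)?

354°

square ↑ +90°: 105 + 90 = 195°
analog 37° ↓ −37°: 195 − 37 = 158°
split-comp 44° ↑ +224°: 158 + 224 = 382 → 382 − 360 = 22°
analog 28° ↓ −28°: 22 − 28 = -6 → -6 + 360 = 354°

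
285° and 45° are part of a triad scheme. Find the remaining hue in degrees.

A triad places three hues 120° apart.
The full set through 45° is {45°, 165°, 285°}.
Given {45°, 285°}, the missing hue is 165°.

165°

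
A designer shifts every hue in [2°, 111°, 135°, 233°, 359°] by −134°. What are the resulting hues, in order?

2 − 134 = -132 → -132 + 360 = 228°
111 − 134 = -23 → -23 + 360 = 337°
135 − 134 = 1°
233 − 134 = 99°
359 − 134 = 225°

228°, 337°, 1°, 99°, 225°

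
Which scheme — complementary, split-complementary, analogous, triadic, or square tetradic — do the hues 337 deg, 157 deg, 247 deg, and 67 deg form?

Sort the hues: 67°, 157°, 247°, 337°.
Successive gaps around the wheel: 90°, 90°, 90°, 90°.
Four hues every 90° form a square tetradic scheme.

square tetradic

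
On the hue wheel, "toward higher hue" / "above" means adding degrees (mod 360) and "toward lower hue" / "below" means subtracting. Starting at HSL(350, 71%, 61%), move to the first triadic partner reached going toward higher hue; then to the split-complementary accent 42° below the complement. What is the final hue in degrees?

+120° (triadic ↑): 350 + 120 = 470 → 470 − 360 = 110°
+138° (split-comp 42° ↓): 110 + 138 = 248°

248°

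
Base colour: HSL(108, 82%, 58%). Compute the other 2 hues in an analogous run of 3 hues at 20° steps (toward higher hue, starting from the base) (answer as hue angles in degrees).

Analogous hues sit every 20° along the wheel.
108 + 20 = 128°
108 + 40 = 148°

128° and 148°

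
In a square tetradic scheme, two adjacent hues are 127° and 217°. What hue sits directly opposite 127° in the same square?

A square tetradic scheme places four hues 90° apart; opposite corners are 180° apart.
127 + 180 = 307°

307°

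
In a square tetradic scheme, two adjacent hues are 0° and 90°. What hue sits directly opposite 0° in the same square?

180°

A square tetradic scheme places four hues 90° apart; opposite corners are 180° apart.
0 + 180 = 180°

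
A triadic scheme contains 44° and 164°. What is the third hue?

284°

A triad spaces three hues 120° apart.
The full set is {44°, 164°, 284°}.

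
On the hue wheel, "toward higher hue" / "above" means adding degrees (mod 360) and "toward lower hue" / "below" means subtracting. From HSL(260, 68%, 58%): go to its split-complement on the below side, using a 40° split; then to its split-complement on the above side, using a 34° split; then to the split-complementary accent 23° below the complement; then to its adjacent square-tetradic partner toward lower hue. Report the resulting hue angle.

split-comp 40° ↓ +140°: 260 + 140 = 400 → 400 − 360 = 40°
split-comp 34° ↑ +214°: 40 + 214 = 254°
split-comp 23° ↓ +157°: 254 + 157 = 411 → 411 − 360 = 51°
square ↓ −90°: 51 − 90 = -39 → -39 + 360 = 321°

321°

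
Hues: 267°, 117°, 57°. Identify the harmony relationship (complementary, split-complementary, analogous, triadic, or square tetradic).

Sort the hues: 57°, 117°, 267°.
Successive gaps around the wheel: 60°, 150°, 150°.
Two 150° gaps and one 60° gap — a base hue opposite a pair of accents 30° either side of its complement — is the split-complementary pattern.

split-complementary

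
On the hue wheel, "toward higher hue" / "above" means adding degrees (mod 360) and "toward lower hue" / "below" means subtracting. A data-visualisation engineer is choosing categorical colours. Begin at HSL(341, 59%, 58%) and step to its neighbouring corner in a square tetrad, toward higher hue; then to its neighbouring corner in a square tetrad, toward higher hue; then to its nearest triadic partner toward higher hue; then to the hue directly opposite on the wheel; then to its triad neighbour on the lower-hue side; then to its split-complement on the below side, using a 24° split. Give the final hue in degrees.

square ↑ +90°: 341 + 90 = 431 → 431 − 360 = 71°
square ↑ +90°: 71 + 90 = 161°
triadic ↑ +120°: 161 + 120 = 281°
complement +180°: 281 + 180 = 461 → 461 − 360 = 101°
triadic ↓ −120°: 101 − 120 = -19 → -19 + 360 = 341°
split-comp 24° ↓ +156°: 341 + 156 = 497 → 497 − 360 = 137°

137°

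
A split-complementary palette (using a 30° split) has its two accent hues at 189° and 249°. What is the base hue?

39°

The accents sit 30° either side of the complement, so the complement is their short-arc midpoint on the wheel.
Short-arc midpoint of 189° and 249°: 219°.
Base is 180° from the complement: 219 − 180 = 39°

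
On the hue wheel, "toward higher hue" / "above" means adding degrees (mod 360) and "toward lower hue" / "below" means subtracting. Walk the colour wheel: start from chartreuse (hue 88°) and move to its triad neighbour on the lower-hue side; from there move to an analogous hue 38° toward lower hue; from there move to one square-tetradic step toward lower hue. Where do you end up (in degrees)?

88 − 120 = -32 → -32 + 360 = 328°   (triadic ↓)
328 − 38 = 290°   (analog 38° ↓)
290 − 90 = 200°   (square ↓)

200°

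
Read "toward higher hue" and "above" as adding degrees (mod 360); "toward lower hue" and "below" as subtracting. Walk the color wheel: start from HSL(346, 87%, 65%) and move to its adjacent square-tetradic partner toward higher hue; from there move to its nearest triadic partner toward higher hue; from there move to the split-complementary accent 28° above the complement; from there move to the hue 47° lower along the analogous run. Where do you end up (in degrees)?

357°

346 + 90 = 436 → 436 − 360 = 76°   (square ↑)
76 + 120 = 196°   (triadic ↑)
196 + 208 = 404 → 404 − 360 = 44°   (split-comp 28° ↑)
44 − 47 = -3 → -3 + 360 = 357°   (analog 47° ↓)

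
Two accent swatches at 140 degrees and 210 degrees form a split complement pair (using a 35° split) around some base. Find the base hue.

355°

The accents sit 35° either side of the complement, so the complement is their short-arc midpoint on the wheel.
Short-arc midpoint of 140° and 210°: 175°.
Base is 180° from the complement: 175 − 180 = -5 → -5 + 360 = 355°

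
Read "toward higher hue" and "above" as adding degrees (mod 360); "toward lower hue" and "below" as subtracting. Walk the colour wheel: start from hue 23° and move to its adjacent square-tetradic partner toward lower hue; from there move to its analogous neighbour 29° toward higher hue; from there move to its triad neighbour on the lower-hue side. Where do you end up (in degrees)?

square ↓ −90°: 23 − 90 = -67 → -67 + 360 = 293°
analog 29° ↑ +29°: 293 + 29 = 322°
triadic ↓ −120°: 322 − 120 = 202°

202°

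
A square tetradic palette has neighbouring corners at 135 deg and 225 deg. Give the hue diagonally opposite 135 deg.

A square tetradic scheme places four hues 90° apart; opposite corners are 180° apart.
135 + 180 = 315°

315°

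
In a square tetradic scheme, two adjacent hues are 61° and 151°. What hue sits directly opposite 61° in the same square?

241°

A square tetradic scheme places four hues 90° apart; opposite corners are 180° apart.
61 + 180 = 241°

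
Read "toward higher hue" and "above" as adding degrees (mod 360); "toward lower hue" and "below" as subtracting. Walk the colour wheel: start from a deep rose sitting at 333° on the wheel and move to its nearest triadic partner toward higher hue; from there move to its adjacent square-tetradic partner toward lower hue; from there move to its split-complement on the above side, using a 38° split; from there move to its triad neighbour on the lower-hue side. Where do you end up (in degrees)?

101°

+120° (triadic ↑): 333 + 120 = 453 → 453 − 360 = 93°
−90° (square ↓): 93 − 90 = 3°
+218° (split-comp 38° ↑): 3 + 218 = 221°
−120° (triadic ↓): 221 − 120 = 101°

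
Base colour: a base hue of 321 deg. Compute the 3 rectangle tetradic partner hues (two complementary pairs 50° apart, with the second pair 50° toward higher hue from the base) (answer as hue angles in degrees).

A rectangular tetradic uses two complementary pairs 50° apart: offsets 0°, 50°, 180°, 230°.
321 + 50 = 371 → 371 − 360 = 11°
321 + 180 = 501 → 501 − 360 = 141°
321 + 230 = 551 → 551 − 360 = 191°

11°, 141°, 191°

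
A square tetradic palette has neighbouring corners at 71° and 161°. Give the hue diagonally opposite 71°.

A square tetradic scheme places four hues 90° apart; opposite corners are 180° apart.
71 + 180 = 251°

251°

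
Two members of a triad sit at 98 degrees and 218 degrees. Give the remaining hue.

A triad spaces three hues 120° apart.
The full set is {98°, 218°, 338°}.

338°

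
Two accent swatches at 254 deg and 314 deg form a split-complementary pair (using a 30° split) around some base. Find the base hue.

The accents sit 30° either side of the complement, so the complement is their short-arc midpoint on the wheel.
Short-arc midpoint of 254° and 314°: 284°.
Base is 180° from the complement: 284 − 180 = 104°

104°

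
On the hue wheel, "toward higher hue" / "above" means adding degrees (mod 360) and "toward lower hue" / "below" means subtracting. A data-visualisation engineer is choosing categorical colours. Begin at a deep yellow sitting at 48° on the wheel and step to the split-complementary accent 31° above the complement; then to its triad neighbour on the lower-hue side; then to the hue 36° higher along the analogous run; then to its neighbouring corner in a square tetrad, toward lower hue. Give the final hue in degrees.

+211° (split-comp 31° ↑): 48 + 211 = 259°
−120° (triadic ↓): 259 − 120 = 139°
+36° (analog 36° ↑): 139 + 36 = 175°
−90° (square ↓): 175 − 90 = 85°

85°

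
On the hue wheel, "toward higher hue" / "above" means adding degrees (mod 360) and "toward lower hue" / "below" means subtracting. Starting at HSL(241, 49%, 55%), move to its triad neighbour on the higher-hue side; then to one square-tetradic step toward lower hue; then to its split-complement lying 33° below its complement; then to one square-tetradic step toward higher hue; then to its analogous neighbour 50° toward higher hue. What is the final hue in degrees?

241 + 120 = 361 → 361 − 360 = 1°   (triadic ↑)
1 − 90 = -89 → -89 + 360 = 271°   (square ↓)
271 + 147 = 418 → 418 − 360 = 58°   (split-comp 33° ↓)
58 + 90 = 148°   (square ↑)
148 + 50 = 198°   (analog 50° ↑)

198°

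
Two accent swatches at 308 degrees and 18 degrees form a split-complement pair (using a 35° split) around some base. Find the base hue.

The accents sit 35° either side of the complement, so the complement is their short-arc midpoint on the wheel.
Short-arc midpoint of 308° and 18°: 343°.
Base is 180° from the complement: 343 − 180 = 163°

163°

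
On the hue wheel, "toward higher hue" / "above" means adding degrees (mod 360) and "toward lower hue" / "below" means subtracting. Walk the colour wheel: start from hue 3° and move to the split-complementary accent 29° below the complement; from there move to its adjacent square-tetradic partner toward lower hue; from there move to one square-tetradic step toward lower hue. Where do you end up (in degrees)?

334°

split-comp 29° ↓ +151°: 3 + 151 = 154°
square ↓ −90°: 154 − 90 = 64°
square ↓ −90°: 64 − 90 = -26 → -26 + 360 = 334°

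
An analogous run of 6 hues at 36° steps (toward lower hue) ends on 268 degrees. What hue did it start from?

88°

5 steps of 36° (toward lower hue) give a net shift of −180°.
Start = end − shift: 268 + 180 = 448 → 448 − 360 = 88°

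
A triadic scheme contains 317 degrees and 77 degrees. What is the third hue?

A triad spaces three hues 120° apart.
The full set is {77°, 197°, 317°}.

197°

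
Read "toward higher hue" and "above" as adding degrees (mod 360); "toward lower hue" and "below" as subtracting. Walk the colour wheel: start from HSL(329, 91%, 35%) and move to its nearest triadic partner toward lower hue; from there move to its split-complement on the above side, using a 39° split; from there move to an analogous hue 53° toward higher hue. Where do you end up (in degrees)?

121°

329 − 120 = 209°   (triadic ↓)
209 + 219 = 428 → 428 − 360 = 68°   (split-comp 39° ↑)
68 + 53 = 121°   (analog 53° ↑)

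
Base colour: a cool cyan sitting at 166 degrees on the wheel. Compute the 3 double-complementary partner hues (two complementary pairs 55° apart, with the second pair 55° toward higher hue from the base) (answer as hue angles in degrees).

221°, 346°, 41°

A rectangular tetradic uses two complementary pairs 55° apart: offsets 0°, 55°, 180°, 235°.
166 + 55 = 221°
166 + 180 = 346°
166 + 235 = 401 → 401 − 360 = 41°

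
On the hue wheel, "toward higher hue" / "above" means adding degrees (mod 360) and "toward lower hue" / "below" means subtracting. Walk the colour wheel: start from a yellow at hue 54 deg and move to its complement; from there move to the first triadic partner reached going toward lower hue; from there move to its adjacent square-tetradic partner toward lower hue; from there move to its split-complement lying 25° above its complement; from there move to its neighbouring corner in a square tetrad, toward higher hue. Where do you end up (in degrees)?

+180° (complement): 54 + 180 = 234°
−120° (triadic ↓): 234 − 120 = 114°
−90° (square ↓): 114 − 90 = 24°
+205° (split-comp 25° ↑): 24 + 205 = 229°
+90° (square ↑): 229 + 90 = 319°

319°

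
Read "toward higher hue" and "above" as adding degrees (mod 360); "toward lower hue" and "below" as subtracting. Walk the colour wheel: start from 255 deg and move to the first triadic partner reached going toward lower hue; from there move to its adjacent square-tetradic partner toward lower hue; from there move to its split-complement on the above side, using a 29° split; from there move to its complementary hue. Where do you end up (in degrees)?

triadic ↓ −120°: 255 − 120 = 135°
square ↓ −90°: 135 − 90 = 45°
split-comp 29° ↑ +209°: 45 + 209 = 254°
complement +180°: 254 + 180 = 434 → 434 − 360 = 74°

74°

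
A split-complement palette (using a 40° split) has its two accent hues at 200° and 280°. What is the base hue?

60°

The accents sit 40° either side of the complement, so the complement is their short-arc midpoint on the wheel.
Short-arc midpoint of 200° and 280°: 240°.
Base is 180° from the complement: 240 − 180 = 60°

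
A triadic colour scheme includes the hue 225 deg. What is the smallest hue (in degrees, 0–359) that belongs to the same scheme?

A triad places three hues 120° apart.
The full set through 225° is {105°, 225°, 345°}.

105°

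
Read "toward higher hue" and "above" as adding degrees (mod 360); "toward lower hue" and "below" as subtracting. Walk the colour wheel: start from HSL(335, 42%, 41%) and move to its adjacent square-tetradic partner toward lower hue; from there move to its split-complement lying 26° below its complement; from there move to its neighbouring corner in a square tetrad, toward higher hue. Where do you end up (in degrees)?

129°

square ↓ −90°: 335 − 90 = 245°
split-comp 26° ↓ +154°: 245 + 154 = 399 → 399 − 360 = 39°
square ↑ +90°: 39 + 90 = 129°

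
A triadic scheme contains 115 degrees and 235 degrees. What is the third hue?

355°

A triad spaces three hues 120° apart.
The full set is {115°, 235°, 355°}.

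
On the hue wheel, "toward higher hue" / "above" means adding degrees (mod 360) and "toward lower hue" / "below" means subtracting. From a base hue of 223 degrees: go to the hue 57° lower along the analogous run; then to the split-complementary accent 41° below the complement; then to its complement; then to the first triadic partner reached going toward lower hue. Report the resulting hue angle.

5°

analog 57° ↓ −57°: 223 − 57 = 166°
split-comp 41° ↓ +139°: 166 + 139 = 305°
complement +180°: 305 + 180 = 485 → 485 − 360 = 125°
triadic ↓ −120°: 125 − 120 = 5°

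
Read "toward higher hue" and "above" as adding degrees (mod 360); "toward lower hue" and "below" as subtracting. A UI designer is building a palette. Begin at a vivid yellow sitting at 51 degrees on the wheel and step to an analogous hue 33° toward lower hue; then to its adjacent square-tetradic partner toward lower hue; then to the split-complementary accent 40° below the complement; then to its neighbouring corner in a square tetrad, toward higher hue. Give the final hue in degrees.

−33° (analog 33° ↓): 51 − 33 = 18°
−90° (square ↓): 18 − 90 = -72 → -72 + 360 = 288°
+140° (split-comp 40° ↓): 288 + 140 = 428 → 428 − 360 = 68°
+90° (square ↑): 68 + 90 = 158°

158°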